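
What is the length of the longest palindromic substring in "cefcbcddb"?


Input: "cefcbcddb"
Checking substrings for palindromes:
  [3:6] "cbc" (len 3) => palindrome
  [6:8] "dd" (len 2) => palindrome
Longest palindromic substring: "cbc" with length 3

3


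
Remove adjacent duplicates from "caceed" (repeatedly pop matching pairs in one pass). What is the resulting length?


Input: caceed
Stack-based adjacent duplicate removal:
  Read 'c': push. Stack: c
  Read 'a': push. Stack: ca
  Read 'c': push. Stack: cac
  Read 'e': push. Stack: cace
  Read 'e': matches stack top 'e' => pop. Stack: cac
  Read 'd': push. Stack: cacd
Final stack: "cacd" (length 4)

4


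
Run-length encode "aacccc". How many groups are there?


Input: aacccc
Scanning for consecutive runs:
  Group 1: 'a' x 2 (positions 0-1)
  Group 2: 'c' x 4 (positions 2-5)
Total groups: 2

2


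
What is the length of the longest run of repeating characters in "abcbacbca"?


Input: "abcbacbca"
Scanning for longest run:
  Position 1 ('b'): new char, reset run to 1
  Position 2 ('c'): new char, reset run to 1
  Position 3 ('b'): new char, reset run to 1
  Position 4 ('a'): new char, reset run to 1
  Position 5 ('c'): new char, reset run to 1
  Position 6 ('b'): new char, reset run to 1
  Position 7 ('c'): new char, reset run to 1
  Position 8 ('a'): new char, reset run to 1
Longest run: 'a' with length 1

1


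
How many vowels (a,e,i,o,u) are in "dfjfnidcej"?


Input: dfjfnidcej
Checking each character:
  'd' at position 0: consonant
  'f' at position 1: consonant
  'j' at position 2: consonant
  'f' at position 3: consonant
  'n' at position 4: consonant
  'i' at position 5: vowel (running total: 1)
  'd' at position 6: consonant
  'c' at position 7: consonant
  'e' at position 8: vowel (running total: 2)
  'j' at position 9: consonant
Total vowels: 2

2


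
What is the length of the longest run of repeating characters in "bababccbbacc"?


Input: "bababccbbacc"
Scanning for longest run:
  Position 1 ('a'): new char, reset run to 1
  Position 2 ('b'): new char, reset run to 1
  Position 3 ('a'): new char, reset run to 1
  Position 4 ('b'): new char, reset run to 1
  Position 5 ('c'): new char, reset run to 1
  Position 6 ('c'): continues run of 'c', length=2
  Position 7 ('b'): new char, reset run to 1
  Position 8 ('b'): continues run of 'b', length=2
  Position 9 ('a'): new char, reset run to 1
  Position 10 ('c'): new char, reset run to 1
  Position 11 ('c'): continues run of 'c', length=2
Longest run: 'c' with length 2

2


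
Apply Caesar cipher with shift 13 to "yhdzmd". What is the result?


Caesar cipher: shift "yhdzmd" by 13
  'y' (pos 24) + 13 = pos 11 = 'l'
  'h' (pos 7) + 13 = pos 20 = 'u'
  'd' (pos 3) + 13 = pos 16 = 'q'
  'z' (pos 25) + 13 = pos 12 = 'm'
  'm' (pos 12) + 13 = pos 25 = 'z'
  'd' (pos 3) + 13 = pos 16 = 'q'
Result: luqmzq

luqmzq


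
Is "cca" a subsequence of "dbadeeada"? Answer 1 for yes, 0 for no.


Check if "cca" is a subsequence of "dbadeeada"
Greedy scan:
  Position 0 ('d'): no match needed
  Position 1 ('b'): no match needed
  Position 2 ('a'): no match needed
  Position 3 ('d'): no match needed
  Position 4 ('e'): no match needed
  Position 5 ('e'): no match needed
  Position 6 ('a'): no match needed
  Position 7 ('d'): no match needed
  Position 8 ('a'): no match needed
Only matched 0/3 characters => not a subsequence

0


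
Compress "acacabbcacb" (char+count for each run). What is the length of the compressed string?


Input: acacabbcacb
Runs:
  'a' x 1 => "a1"
  'c' x 1 => "c1"
  'a' x 1 => "a1"
  'c' x 1 => "c1"
  'a' x 1 => "a1"
  'b' x 2 => "b2"
  'c' x 1 => "c1"
  'a' x 1 => "a1"
  'c' x 1 => "c1"
  'b' x 1 => "b1"
Compressed: "a1c1a1c1a1b2c1a1c1b1"
Compressed length: 20

20


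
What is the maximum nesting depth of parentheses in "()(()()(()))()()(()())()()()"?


Input: "()(()()(()))()()(()())()()()"
Tracking depth:
  Position 0 '(': depth becomes 1
  Position 1 ')': depth becomes 0
  Position 2 '(': depth becomes 1
  Position 3 '(': depth becomes 2
  Position 4 ')': depth becomes 1
  Position 5 '(': depth becomes 2
  Position 6 ')': depth becomes 1
  Position 7 '(': depth becomes 2
  Position 8 '(': depth becomes 3
  Position 9 ')': depth becomes 2
  Position 10 ')': depth becomes 1
  Position 11 ')': depth becomes 0
  Position 12 '(': depth becomes 1
  Position 13 ')': depth becomes 0
  Position 14 '(': depth becomes 1
  Position 15 ')': depth becomes 0
  Position 16 '(': depth becomes 1
  Position 17 '(': depth becomes 2
  Position 18 ')': depth becomes 1
  Position 19 '(': depth becomes 2
  Position 20 ')': depth becomes 1
  Position 21 ')': depth becomes 0
  Position 22 '(': depth becomes 1
  Position 23 ')': depth becomes 0
  Position 24 '(': depth becomes 1
  Position 25 ')': depth becomes 0
  Position 26 '(': depth becomes 1
  Position 27 ')': depth becomes 0
Maximum depth reached: 3

3


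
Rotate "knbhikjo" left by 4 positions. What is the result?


Input: "knbhikjo", rotate left by 4
First 4 characters: "knbh"
Remaining characters: "ikjo"
Concatenate remaining + first: "ikjo" + "knbh" = "ikjoknbh"

ikjoknbh


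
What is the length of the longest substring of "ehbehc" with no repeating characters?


Input: "ehbehc"
Sliding window (track last position of each char):
  Position 0 ('e'): window [0,0] length 1 -- new best
  Position 1 ('h'): window [0,1] length 2 -- new best
  Position 2 ('b'): window [0,2] length 3 -- new best
  Position 3 ('e'): repeat (last at 0), move window start to 1
  Position 3 ('e'): window [1,3] length 3
  Position 4 ('h'): repeat (last at 1), move window start to 2
  Position 4 ('h'): window [2,4] length 3
  Position 5 ('c'): window [2,5] length 4 -- new best
Longest substring with no repeats: "behc" with length 4

4


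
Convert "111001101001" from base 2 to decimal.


Input: "111001101001" in base 2
Positional expansion:
  Digit '1' (value 1) x 2^11 = 2048
  Digit '1' (value 1) x 2^10 = 1024
  Digit '1' (value 1) x 2^9 = 512
  Digit '0' (value 0) x 2^8 = 0
  Digit '0' (value 0) x 2^7 = 0
  Digit '1' (value 1) x 2^6 = 64
  Digit '1' (value 1) x 2^5 = 32
  Digit '0' (value 0) x 2^4 = 0
  Digit '1' (value 1) x 2^3 = 8
  Digit '0' (value 0) x 2^2 = 0
  Digit '0' (value 0) x 2^1 = 0
  Digit '1' (value 1) x 2^0 = 1
Sum = 3689

3689


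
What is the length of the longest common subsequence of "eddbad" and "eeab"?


LCS of "eddbad" and "eeab"
DP table:
           e    e    a    b
      0    0    0    0    0
  e   0    1    1    1    1
  d   0    1    1    1    1
  d   0    1    1    1    1
  b   0    1    1    1    2
  a   0    1    1    2    2
  d   0    1    1    2    2
LCS length = dp[6][4] = 2

2


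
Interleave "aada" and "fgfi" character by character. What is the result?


Interleaving "aada" and "fgfi":
  Position 0: 'a' from first, 'f' from second => "af"
  Position 1: 'a' from first, 'g' from second => "ag"
  Position 2: 'd' from first, 'f' from second => "df"
  Position 3: 'a' from first, 'i' from second => "ai"
Result: afagdfai

afagdfai


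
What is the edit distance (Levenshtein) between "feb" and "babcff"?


Computing edit distance: "feb" -> "babcff"
DP table:
           b    a    b    c    f    f
      0    1    2    3    4    5    6
  f   1    1    2    3    4    4    5
  e   2    2    2    3    4    5    5
  b   3    2    3    2    3    4    5
Edit distance = dp[3][6] = 5

5


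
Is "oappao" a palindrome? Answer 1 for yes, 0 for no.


Input: oappao
Reversed: oappao
  Compare pos 0 ('o') with pos 5 ('o'): match
  Compare pos 1 ('a') with pos 4 ('a'): match
  Compare pos 2 ('p') with pos 3 ('p'): match
Result: palindrome

1


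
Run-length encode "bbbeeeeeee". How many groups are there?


Input: bbbeeeeeee
Scanning for consecutive runs:
  Group 1: 'b' x 3 (positions 0-2)
  Group 2: 'e' x 7 (positions 3-9)
Total groups: 2

2


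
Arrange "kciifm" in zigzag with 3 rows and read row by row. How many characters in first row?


Zigzag "kciifm" into 3 rows:
Placing characters:
  'k' => row 0
  'c' => row 1
  'i' => row 2
  'i' => row 1
  'f' => row 0
  'm' => row 1
Rows:
  Row 0: "kf"
  Row 1: "cim"
  Row 2: "i"
First row length: 2

2


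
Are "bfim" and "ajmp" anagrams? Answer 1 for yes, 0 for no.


Strings: "bfim", "ajmp"
Sorted first:  bfim
Sorted second: ajmp
Differ at position 0: 'b' vs 'a' => not anagrams

0


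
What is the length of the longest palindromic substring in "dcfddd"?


Input: "dcfddd"
Checking substrings for palindromes:
  [3:6] "ddd" (len 3) => palindrome
  [3:5] "dd" (len 2) => palindrome
  [4:6] "dd" (len 2) => palindrome
Longest palindromic substring: "ddd" with length 3

3


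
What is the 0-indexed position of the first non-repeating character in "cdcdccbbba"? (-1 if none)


Input: cdcdccbbba
Character frequencies:
  'a': 1
  'b': 3
  'c': 4
  'd': 2
Scanning left to right for freq == 1:
  Position 0 ('c'): freq=4, skip
  Position 1 ('d'): freq=2, skip
  Position 2 ('c'): freq=4, skip
  Position 3 ('d'): freq=2, skip
  Position 4 ('c'): freq=4, skip
  Position 5 ('c'): freq=4, skip
  Position 6 ('b'): freq=3, skip
  Position 7 ('b'): freq=3, skip
  Position 8 ('b'): freq=3, skip
  Position 9 ('a'): unique! => answer = 9

9


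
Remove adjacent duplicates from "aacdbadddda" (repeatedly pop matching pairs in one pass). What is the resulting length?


Input: aacdbadddda
Stack-based adjacent duplicate removal:
  Read 'a': push. Stack: a
  Read 'a': matches stack top 'a' => pop. Stack: (empty)
  Read 'c': push. Stack: c
  Read 'd': push. Stack: cd
  Read 'b': push. Stack: cdb
  Read 'a': push. Stack: cdba
  Read 'd': push. Stack: cdbad
  Read 'd': matches stack top 'd' => pop. Stack: cdba
  Read 'd': push. Stack: cdbad
  Read 'd': matches stack top 'd' => pop. Stack: cdba
  Read 'a': matches stack top 'a' => pop. Stack: cdb
Final stack: "cdb" (length 3)

3


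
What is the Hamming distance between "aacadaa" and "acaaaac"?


Comparing "aacadaa" and "acaaaac" position by position:
  Position 0: 'a' vs 'a' => same
  Position 1: 'a' vs 'c' => differ
  Position 2: 'c' vs 'a' => differ
  Position 3: 'a' vs 'a' => same
  Position 4: 'd' vs 'a' => differ
  Position 5: 'a' vs 'a' => same
  Position 6: 'a' vs 'c' => differ
Total differences (Hamming distance): 4

4


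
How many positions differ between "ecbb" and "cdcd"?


Comparing "ecbb" and "cdcd" position by position:
  Position 0: 'e' vs 'c' => DIFFER
  Position 1: 'c' vs 'd' => DIFFER
  Position 2: 'b' vs 'c' => DIFFER
  Position 3: 'b' vs 'd' => DIFFER
Positions that differ: 4

4


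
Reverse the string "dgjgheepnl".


Input: dgjgheepnl
Reading characters right to left:
  Position 9: 'l'
  Position 8: 'n'
  Position 7: 'p'
  Position 6: 'e'
  Position 5: 'e'
  Position 4: 'h'
  Position 3: 'g'
  Position 2: 'j'
  Position 1: 'g'
  Position 0: 'd'
Reversed: lnpeehgjgd

lnpeehgjgd


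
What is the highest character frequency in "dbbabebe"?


Input: dbbabebe
Character counts:
  'a': 1
  'b': 4
  'd': 1
  'e': 2
Maximum frequency: 4

4


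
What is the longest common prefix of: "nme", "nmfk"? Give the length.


Words: nme, nmfk
  Position 0: all 'n' => match
  Position 1: all 'm' => match
  Position 2: ('e', 'f') => mismatch, stop
LCP = "nm" (length 2)

2


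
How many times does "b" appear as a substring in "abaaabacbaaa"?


Searching for "b" in "abaaabacbaaa"
Scanning each position:
  Position 0: "a" => no
  Position 1: "b" => MATCH
  Position 2: "a" => no
  Position 3: "a" => no
  Position 4: "a" => no
  Position 5: "b" => MATCH
  Position 6: "a" => no
  Position 7: "c" => no
  Position 8: "b" => MATCH
  Position 9: "a" => no
  Position 10: "a" => no
  Position 11: "a" => no
Total occurrences: 3

3


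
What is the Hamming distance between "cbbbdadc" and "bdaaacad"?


Comparing "cbbbdadc" and "bdaaacad" position by position:
  Position 0: 'c' vs 'b' => differ
  Position 1: 'b' vs 'd' => differ
  Position 2: 'b' vs 'a' => differ
  Position 3: 'b' vs 'a' => differ
  Position 4: 'd' vs 'a' => differ
  Position 5: 'a' vs 'c' => differ
  Position 6: 'd' vs 'a' => differ
  Position 7: 'c' vs 'd' => differ
Total differences (Hamming distance): 8

8


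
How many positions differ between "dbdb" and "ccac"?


Comparing "dbdb" and "ccac" position by position:
  Position 0: 'd' vs 'c' => DIFFER
  Position 1: 'b' vs 'c' => DIFFER
  Position 2: 'd' vs 'a' => DIFFER
  Position 3: 'b' vs 'c' => DIFFER
Positions that differ: 4

4


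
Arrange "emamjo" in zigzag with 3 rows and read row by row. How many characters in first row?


Zigzag "emamjo" into 3 rows:
Placing characters:
  'e' => row 0
  'm' => row 1
  'a' => row 2
  'm' => row 1
  'j' => row 0
  'o' => row 1
Rows:
  Row 0: "ej"
  Row 1: "mmo"
  Row 2: "a"
First row length: 2

2


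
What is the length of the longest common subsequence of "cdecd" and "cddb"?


LCS of "cdecd" and "cddb"
DP table:
           c    d    d    b
      0    0    0    0    0
  c   0    1    1    1    1
  d   0    1    2    2    2
  e   0    1    2    2    2
  c   0    1    2    2    2
  d   0    1    2    3    3
LCS length = dp[5][4] = 3

3


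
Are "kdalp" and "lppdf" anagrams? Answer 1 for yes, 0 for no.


Strings: "kdalp", "lppdf"
Sorted first:  adklp
Sorted second: dflpp
Differ at position 0: 'a' vs 'd' => not anagrams

0


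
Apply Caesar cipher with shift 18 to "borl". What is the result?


Caesar cipher: shift "borl" by 18
  'b' (pos 1) + 18 = pos 19 = 't'
  'o' (pos 14) + 18 = pos 6 = 'g'
  'r' (pos 17) + 18 = pos 9 = 'j'
  'l' (pos 11) + 18 = pos 3 = 'd'
Result: tgjd

tgjd


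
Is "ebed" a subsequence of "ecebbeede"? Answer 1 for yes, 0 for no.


Check if "ebed" is a subsequence of "ecebbeede"
Greedy scan:
  Position 0 ('e'): matches sub[0] = 'e'
  Position 1 ('c'): no match needed
  Position 2 ('e'): no match needed
  Position 3 ('b'): matches sub[1] = 'b'
  Position 4 ('b'): no match needed
  Position 5 ('e'): matches sub[2] = 'e'
  Position 6 ('e'): no match needed
  Position 7 ('d'): matches sub[3] = 'd'
  Position 8 ('e'): no match needed
All 4 characters matched => is a subsequence

1


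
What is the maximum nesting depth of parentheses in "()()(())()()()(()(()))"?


Input: "()()(())()()()(()(()))"
Tracking depth:
  Position 0 '(': depth becomes 1
  Position 1 ')': depth becomes 0
  Position 2 '(': depth becomes 1
  Position 3 ')': depth becomes 0
  Position 4 '(': depth becomes 1
  Position 5 '(': depth becomes 2
  Position 6 ')': depth becomes 1
  Position 7 ')': depth becomes 0
  Position 8 '(': depth becomes 1
  Position 9 ')': depth becomes 0
  Position 10 '(': depth becomes 1
  Position 11 ')': depth becomes 0
  Position 12 '(': depth becomes 1
  Position 13 ')': depth becomes 0
  Position 14 '(': depth becomes 1
  Position 15 '(': depth becomes 2
  Position 16 ')': depth becomes 1
  Position 17 '(': depth becomes 2
  Position 18 '(': depth becomes 3
  Position 19 ')': depth becomes 2
  Position 20 ')': depth becomes 1
  Position 21 ')': depth becomes 0
Maximum depth reached: 3

3


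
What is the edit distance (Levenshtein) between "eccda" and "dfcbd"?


Computing edit distance: "eccda" -> "dfcbd"
DP table:
           d    f    c    b    d
      0    1    2    3    4    5
  e   1    1    2    3    4    5
  c   2    2    2    2    3    4
  c   3    3    3    2    3    4
  d   4    3    4    3    3    3
  a   5    4    4    4    4    4
Edit distance = dp[5][5] = 4

4


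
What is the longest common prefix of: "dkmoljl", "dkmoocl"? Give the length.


Words: dkmoljl, dkmoocl
  Position 0: all 'd' => match
  Position 1: all 'k' => match
  Position 2: all 'm' => match
  Position 3: all 'o' => match
  Position 4: ('l', 'o') => mismatch, stop
LCP = "dkmo" (length 4)

4


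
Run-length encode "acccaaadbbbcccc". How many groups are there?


Input: acccaaadbbbcccc
Scanning for consecutive runs:
  Group 1: 'a' x 1 (positions 0-0)
  Group 2: 'c' x 3 (positions 1-3)
  Group 3: 'a' x 3 (positions 4-6)
  Group 4: 'd' x 1 (positions 7-7)
  Group 5: 'b' x 3 (positions 8-10)
  Group 6: 'c' x 4 (positions 11-14)
Total groups: 6

6


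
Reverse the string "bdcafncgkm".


Input: bdcafncgkm
Reading characters right to left:
  Position 9: 'm'
  Position 8: 'k'
  Position 7: 'g'
  Position 6: 'c'
  Position 5: 'n'
  Position 4: 'f'
  Position 3: 'a'
  Position 2: 'c'
  Position 1: 'd'
  Position 0: 'b'
Reversed: mkgcnfacdb

mkgcnfacdb


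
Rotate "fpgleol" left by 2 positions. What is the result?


Input: "fpgleol", rotate left by 2
First 2 characters: "fp"
Remaining characters: "gleol"
Concatenate remaining + first: "gleol" + "fp" = "gleolfp"

gleolfp


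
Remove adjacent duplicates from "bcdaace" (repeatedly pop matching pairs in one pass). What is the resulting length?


Input: bcdaace
Stack-based adjacent duplicate removal:
  Read 'b': push. Stack: b
  Read 'c': push. Stack: bc
  Read 'd': push. Stack: bcd
  Read 'a': push. Stack: bcda
  Read 'a': matches stack top 'a' => pop. Stack: bcd
  Read 'c': push. Stack: bcdc
  Read 'e': push. Stack: bcdce
Final stack: "bcdce" (length 5)

5


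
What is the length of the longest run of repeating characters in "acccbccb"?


Input: "acccbccb"
Scanning for longest run:
  Position 1 ('c'): new char, reset run to 1
  Position 2 ('c'): continues run of 'c', length=2
  Position 3 ('c'): continues run of 'c', length=3
  Position 4 ('b'): new char, reset run to 1
  Position 5 ('c'): new char, reset run to 1
  Position 6 ('c'): continues run of 'c', length=2
  Position 7 ('b'): new char, reset run to 1
Longest run: 'c' with length 3

3


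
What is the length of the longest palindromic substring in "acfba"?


Input: "acfba"
Checking substrings for palindromes:
  No multi-char palindromic substrings found
Longest palindromic substring: "a" with length 1

1


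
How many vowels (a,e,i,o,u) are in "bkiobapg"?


Input: bkiobapg
Checking each character:
  'b' at position 0: consonant
  'k' at position 1: consonant
  'i' at position 2: vowel (running total: 1)
  'o' at position 3: vowel (running total: 2)
  'b' at position 4: consonant
  'a' at position 5: vowel (running total: 3)
  'p' at position 6: consonant
  'g' at position 7: consonant
Total vowels: 3

3


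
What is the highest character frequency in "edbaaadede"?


Input: edbaaadede
Character counts:
  'a': 3
  'b': 1
  'd': 3
  'e': 3
Maximum frequency: 3

3


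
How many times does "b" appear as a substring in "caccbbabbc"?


Searching for "b" in "caccbbabbc"
Scanning each position:
  Position 0: "c" => no
  Position 1: "a" => no
  Position 2: "c" => no
  Position 3: "c" => no
  Position 4: "b" => MATCH
  Position 5: "b" => MATCH
  Position 6: "a" => no
  Position 7: "b" => MATCH
  Position 8: "b" => MATCH
  Position 9: "c" => no
Total occurrences: 4

4


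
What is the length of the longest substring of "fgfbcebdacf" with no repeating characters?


Input: "fgfbcebdacf"
Sliding window (track last position of each char):
  Position 0 ('f'): window [0,0] length 1 -- new best
  Position 1 ('g'): window [0,1] length 2 -- new best
  Position 2 ('f'): repeat (last at 0), move window start to 1
  Position 2 ('f'): window [1,2] length 2
  Position 3 ('b'): window [1,3] length 3 -- new best
  Position 4 ('c'): window [1,4] length 4 -- new best
  Position 5 ('e'): window [1,5] length 5 -- new best
  Position 6 ('b'): repeat (last at 3), move window start to 4
  Position 6 ('b'): window [4,6] length 3
  Position 7 ('d'): window [4,7] length 4
  Position 8 ('a'): window [4,8] length 5
  Position 9 ('c'): repeat (last at 4), move window start to 5
  Position 9 ('c'): window [5,9] length 5
  Position 10 ('f'): window [5,10] length 6 -- new best
Longest substring with no repeats: "ebdacf" with length 6

6


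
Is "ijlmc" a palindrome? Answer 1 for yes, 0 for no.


Input: ijlmc
Reversed: cmlji
  Compare pos 0 ('i') with pos 4 ('c'): MISMATCH
  Compare pos 1 ('j') with pos 3 ('m'): MISMATCH
Result: not a palindrome

0


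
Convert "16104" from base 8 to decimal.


Input: "16104" in base 8
Positional expansion:
  Digit '1' (value 1) x 8^4 = 4096
  Digit '6' (value 6) x 8^3 = 3072
  Digit '1' (value 1) x 8^2 = 64
  Digit '0' (value 0) x 8^1 = 0
  Digit '4' (value 4) x 8^0 = 4
Sum = 7236

7236


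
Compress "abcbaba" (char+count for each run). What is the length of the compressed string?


Input: abcbaba
Runs:
  'a' x 1 => "a1"
  'b' x 1 => "b1"
  'c' x 1 => "c1"
  'b' x 1 => "b1"
  'a' x 1 => "a1"
  'b' x 1 => "b1"
  'a' x 1 => "a1"
Compressed: "a1b1c1b1a1b1a1"
Compressed length: 14

14


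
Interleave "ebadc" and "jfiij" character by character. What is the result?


Interleaving "ebadc" and "jfiij":
  Position 0: 'e' from first, 'j' from second => "ej"
  Position 1: 'b' from first, 'f' from second => "bf"
  Position 2: 'a' from first, 'i' from second => "ai"
  Position 3: 'd' from first, 'i' from second => "di"
  Position 4: 'c' from first, 'j' from second => "cj"
Result: ejbfaidicj

ejbfaidicj


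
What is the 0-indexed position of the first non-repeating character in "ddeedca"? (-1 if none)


Input: ddeedca
Character frequencies:
  'a': 1
  'c': 1
  'd': 3
  'e': 2
Scanning left to right for freq == 1:
  Position 0 ('d'): freq=3, skip
  Position 1 ('d'): freq=3, skip
  Position 2 ('e'): freq=2, skip
  Position 3 ('e'): freq=2, skip
  Position 4 ('d'): freq=3, skip
  Position 5 ('c'): unique! => answer = 5

5


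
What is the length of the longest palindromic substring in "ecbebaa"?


Input: "ecbebaa"
Checking substrings for palindromes:
  [2:5] "beb" (len 3) => palindrome
  [5:7] "aa" (len 2) => palindrome
Longest palindromic substring: "beb" with length 3

3


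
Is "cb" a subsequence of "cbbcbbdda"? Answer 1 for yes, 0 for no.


Check if "cb" is a subsequence of "cbbcbbdda"
Greedy scan:
  Position 0 ('c'): matches sub[0] = 'c'
  Position 1 ('b'): matches sub[1] = 'b'
  Position 2 ('b'): no match needed
  Position 3 ('c'): no match needed
  Position 4 ('b'): no match needed
  Position 5 ('b'): no match needed
  Position 6 ('d'): no match needed
  Position 7 ('d'): no match needed
  Position 8 ('a'): no match needed
All 2 characters matched => is a subsequence

1


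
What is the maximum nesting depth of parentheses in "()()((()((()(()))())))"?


Input: "()()((()((()(()))())))"
Tracking depth:
  Position 0 '(': depth becomes 1
  Position 1 ')': depth becomes 0
  Position 2 '(': depth becomes 1
  Position 3 ')': depth becomes 0
  Position 4 '(': depth becomes 1
  Position 5 '(': depth becomes 2
  Position 6 '(': depth becomes 3
  Position 7 ')': depth becomes 2
  Position 8 '(': depth becomes 3
  Position 9 '(': depth becomes 4
  Position 10 '(': depth becomes 5
  Position 11 ')': depth becomes 4
  Position 12 '(': depth becomes 5
  Position 13 '(': depth becomes 6
  Position 14 ')': depth becomes 5
  Position 15 ')': depth becomes 4
  Position 16 ')': depth becomes 3
  Position 17 '(': depth becomes 4
  Position 18 ')': depth becomes 3
  Position 19 ')': depth becomes 2
  Position 20 ')': depth becomes 1
  Position 21 ')': depth becomes 0
Maximum depth reached: 6

6


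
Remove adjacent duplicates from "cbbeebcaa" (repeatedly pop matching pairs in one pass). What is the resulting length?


Input: cbbeebcaa
Stack-based adjacent duplicate removal:
  Read 'c': push. Stack: c
  Read 'b': push. Stack: cb
  Read 'b': matches stack top 'b' => pop. Stack: c
  Read 'e': push. Stack: ce
  Read 'e': matches stack top 'e' => pop. Stack: c
  Read 'b': push. Stack: cb
  Read 'c': push. Stack: cbc
  Read 'a': push. Stack: cbca
  Read 'a': matches stack top 'a' => pop. Stack: cbc
Final stack: "cbc" (length 3)

3


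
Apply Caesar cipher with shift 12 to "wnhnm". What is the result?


Caesar cipher: shift "wnhnm" by 12
  'w' (pos 22) + 12 = pos 8 = 'i'
  'n' (pos 13) + 12 = pos 25 = 'z'
  'h' (pos 7) + 12 = pos 19 = 't'
  'n' (pos 13) + 12 = pos 25 = 'z'
  'm' (pos 12) + 12 = pos 24 = 'y'
Result: iztzy

iztzy


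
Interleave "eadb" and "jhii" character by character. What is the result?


Interleaving "eadb" and "jhii":
  Position 0: 'e' from first, 'j' from second => "ej"
  Position 1: 'a' from first, 'h' from second => "ah"
  Position 2: 'd' from first, 'i' from second => "di"
  Position 3: 'b' from first, 'i' from second => "bi"
Result: ejahdibi

ejahdibi


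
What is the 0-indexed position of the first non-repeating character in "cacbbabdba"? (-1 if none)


Input: cacbbabdba
Character frequencies:
  'a': 3
  'b': 4
  'c': 2
  'd': 1
Scanning left to right for freq == 1:
  Position 0 ('c'): freq=2, skip
  Position 1 ('a'): freq=3, skip
  Position 2 ('c'): freq=2, skip
  Position 3 ('b'): freq=4, skip
  Position 4 ('b'): freq=4, skip
  Position 5 ('a'): freq=3, skip
  Position 6 ('b'): freq=4, skip
  Position 7 ('d'): unique! => answer = 7

7


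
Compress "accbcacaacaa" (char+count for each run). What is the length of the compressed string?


Input: accbcacaacaa
Runs:
  'a' x 1 => "a1"
  'c' x 2 => "c2"
  'b' x 1 => "b1"
  'c' x 1 => "c1"
  'a' x 1 => "a1"
  'c' x 1 => "c1"
  'a' x 2 => "a2"
  'c' x 1 => "c1"
  'a' x 2 => "a2"
Compressed: "a1c2b1c1a1c1a2c1a2"
Compressed length: 18

18


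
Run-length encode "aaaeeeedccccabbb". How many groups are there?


Input: aaaeeeedccccabbb
Scanning for consecutive runs:
  Group 1: 'a' x 3 (positions 0-2)
  Group 2: 'e' x 4 (positions 3-6)
  Group 3: 'd' x 1 (positions 7-7)
  Group 4: 'c' x 4 (positions 8-11)
  Group 5: 'a' x 1 (positions 12-12)
  Group 6: 'b' x 3 (positions 13-15)
Total groups: 6

6


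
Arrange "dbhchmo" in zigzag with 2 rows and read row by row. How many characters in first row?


Zigzag "dbhchmo" into 2 rows:
Placing characters:
  'd' => row 0
  'b' => row 1
  'h' => row 0
  'c' => row 1
  'h' => row 0
  'm' => row 1
  'o' => row 0
Rows:
  Row 0: "dhho"
  Row 1: "bcm"
First row length: 4

4


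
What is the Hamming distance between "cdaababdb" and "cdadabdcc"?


Comparing "cdaababdb" and "cdadabdcc" position by position:
  Position 0: 'c' vs 'c' => same
  Position 1: 'd' vs 'd' => same
  Position 2: 'a' vs 'a' => same
  Position 3: 'a' vs 'd' => differ
  Position 4: 'b' vs 'a' => differ
  Position 5: 'a' vs 'b' => differ
  Position 6: 'b' vs 'd' => differ
  Position 7: 'd' vs 'c' => differ
  Position 8: 'b' vs 'c' => differ
Total differences (Hamming distance): 6

6


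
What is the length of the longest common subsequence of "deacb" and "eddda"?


LCS of "deacb" and "eddda"
DP table:
           e    d    d    d    a
      0    0    0    0    0    0
  d   0    0    1    1    1    1
  e   0    1    1    1    1    1
  a   0    1    1    1    1    2
  c   0    1    1    1    1    2
  b   0    1    1    1    1    2
LCS length = dp[5][5] = 2

2


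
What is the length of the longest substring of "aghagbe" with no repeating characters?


Input: "aghagbe"
Sliding window (track last position of each char):
  Position 0 ('a'): window [0,0] length 1 -- new best
  Position 1 ('g'): window [0,1] length 2 -- new best
  Position 2 ('h'): window [0,2] length 3 -- new best
  Position 3 ('a'): repeat (last at 0), move window start to 1
  Position 3 ('a'): window [1,3] length 3
  Position 4 ('g'): repeat (last at 1), move window start to 2
  Position 4 ('g'): window [2,4] length 3
  Position 5 ('b'): window [2,5] length 4 -- new best
  Position 6 ('e'): window [2,6] length 5 -- new best
Longest substring with no repeats: "hagbe" with length 5

5


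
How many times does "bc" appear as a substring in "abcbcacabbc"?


Searching for "bc" in "abcbcacabbc"
Scanning each position:
  Position 0: "ab" => no
  Position 1: "bc" => MATCH
  Position 2: "cb" => no
  Position 3: "bc" => MATCH
  Position 4: "ca" => no
  Position 5: "ac" => no
  Position 6: "ca" => no
  Position 7: "ab" => no
  Position 8: "bb" => no
  Position 9: "bc" => MATCH
Total occurrences: 3

3


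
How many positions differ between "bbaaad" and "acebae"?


Comparing "bbaaad" and "acebae" position by position:
  Position 0: 'b' vs 'a' => DIFFER
  Position 1: 'b' vs 'c' => DIFFER
  Position 2: 'a' vs 'e' => DIFFER
  Position 3: 'a' vs 'b' => DIFFER
  Position 4: 'a' vs 'a' => same
  Position 5: 'd' vs 'e' => DIFFER
Positions that differ: 5

5


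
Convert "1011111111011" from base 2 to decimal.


Input: "1011111111011" in base 2
Positional expansion:
  Digit '1' (value 1) x 2^12 = 4096
  Digit '0' (value 0) x 2^11 = 0
  Digit '1' (value 1) x 2^10 = 1024
  Digit '1' (value 1) x 2^9 = 512
  Digit '1' (value 1) x 2^8 = 256
  Digit '1' (value 1) x 2^7 = 128
  Digit '1' (value 1) x 2^6 = 64
  Digit '1' (value 1) x 2^5 = 32
  Digit '1' (value 1) x 2^4 = 16
  Digit '1' (value 1) x 2^3 = 8
  Digit '0' (value 0) x 2^2 = 0
  Digit '1' (value 1) x 2^1 = 2
  Digit '1' (value 1) x 2^0 = 1
Sum = 6139

6139


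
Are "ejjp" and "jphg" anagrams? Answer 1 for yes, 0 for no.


Strings: "ejjp", "jphg"
Sorted first:  ejjp
Sorted second: ghjp
Differ at position 0: 'e' vs 'g' => not anagrams

0


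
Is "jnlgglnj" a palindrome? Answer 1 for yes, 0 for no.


Input: jnlgglnj
Reversed: jnlgglnj
  Compare pos 0 ('j') with pos 7 ('j'): match
  Compare pos 1 ('n') with pos 6 ('n'): match
  Compare pos 2 ('l') with pos 5 ('l'): match
  Compare pos 3 ('g') with pos 4 ('g'): match
Result: palindrome

1


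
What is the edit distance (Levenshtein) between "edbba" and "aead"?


Computing edit distance: "edbba" -> "aead"
DP table:
           a    e    a    d
      0    1    2    3    4
  e   1    1    1    2    3
  d   2    2    2    2    2
  b   3    3    3    3    3
  b   4    4    4    4    4
  a   5    4    5    4    5
Edit distance = dp[5][4] = 5

5


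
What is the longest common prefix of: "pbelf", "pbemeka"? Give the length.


Words: pbelf, pbemeka
  Position 0: all 'p' => match
  Position 1: all 'b' => match
  Position 2: all 'e' => match
  Position 3: ('l', 'm') => mismatch, stop
LCP = "pbe" (length 3)

3


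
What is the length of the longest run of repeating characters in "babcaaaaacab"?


Input: "babcaaaaacab"
Scanning for longest run:
  Position 1 ('a'): new char, reset run to 1
  Position 2 ('b'): new char, reset run to 1
  Position 3 ('c'): new char, reset run to 1
  Position 4 ('a'): new char, reset run to 1
  Position 5 ('a'): continues run of 'a', length=2
  Position 6 ('a'): continues run of 'a', length=3
  Position 7 ('a'): continues run of 'a', length=4
  Position 8 ('a'): continues run of 'a', length=5
  Position 9 ('c'): new char, reset run to 1
  Position 10 ('a'): new char, reset run to 1
  Position 11 ('b'): new char, reset run to 1
Longest run: 'a' with length 5

5


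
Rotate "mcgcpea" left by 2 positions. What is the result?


Input: "mcgcpea", rotate left by 2
First 2 characters: "mc"
Remaining characters: "gcpea"
Concatenate remaining + first: "gcpea" + "mc" = "gcpeamc"

gcpeamc


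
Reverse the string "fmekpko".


Input: fmekpko
Reading characters right to left:
  Position 6: 'o'
  Position 5: 'k'
  Position 4: 'p'
  Position 3: 'k'
  Position 2: 'e'
  Position 1: 'm'
  Position 0: 'f'
Reversed: okpkemf

okpkemf


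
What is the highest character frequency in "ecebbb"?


Input: ecebbb
Character counts:
  'b': 3
  'c': 1
  'e': 2
Maximum frequency: 3

3


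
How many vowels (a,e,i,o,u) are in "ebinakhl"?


Input: ebinakhl
Checking each character:
  'e' at position 0: vowel (running total: 1)
  'b' at position 1: consonant
  'i' at position 2: vowel (running total: 2)
  'n' at position 3: consonant
  'a' at position 4: vowel (running total: 3)
  'k' at position 5: consonant
  'h' at position 6: consonant
  'l' at position 7: consonant
Total vowels: 3

3


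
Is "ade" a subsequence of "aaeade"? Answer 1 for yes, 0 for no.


Check if "ade" is a subsequence of "aaeade"
Greedy scan:
  Position 0 ('a'): matches sub[0] = 'a'
  Position 1 ('a'): no match needed
  Position 2 ('e'): no match needed
  Position 3 ('a'): no match needed
  Position 4 ('d'): matches sub[1] = 'd'
  Position 5 ('e'): matches sub[2] = 'e'
All 3 characters matched => is a subsequence

1


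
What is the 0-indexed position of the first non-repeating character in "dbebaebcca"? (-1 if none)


Input: dbebaebcca
Character frequencies:
  'a': 2
  'b': 3
  'c': 2
  'd': 1
  'e': 2
Scanning left to right for freq == 1:
  Position 0 ('d'): unique! => answer = 0

0


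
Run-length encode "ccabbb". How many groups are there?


Input: ccabbb
Scanning for consecutive runs:
  Group 1: 'c' x 2 (positions 0-1)
  Group 2: 'a' x 1 (positions 2-2)
  Group 3: 'b' x 3 (positions 3-5)
Total groups: 3

3


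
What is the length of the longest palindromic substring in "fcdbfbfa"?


Input: "fcdbfbfa"
Checking substrings for palindromes:
  [3:6] "bfb" (len 3) => palindrome
  [4:7] "fbf" (len 3) => palindrome
Longest palindromic substring: "bfb" with length 3

3


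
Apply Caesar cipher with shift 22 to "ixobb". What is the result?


Caesar cipher: shift "ixobb" by 22
  'i' (pos 8) + 22 = pos 4 = 'e'
  'x' (pos 23) + 22 = pos 19 = 't'
  'o' (pos 14) + 22 = pos 10 = 'k'
  'b' (pos 1) + 22 = pos 23 = 'x'
  'b' (pos 1) + 22 = pos 23 = 'x'
Result: etkxx

etkxx


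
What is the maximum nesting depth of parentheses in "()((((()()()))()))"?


Input: "()((((()()()))()))"
Tracking depth:
  Position 0 '(': depth becomes 1
  Position 1 ')': depth becomes 0
  Position 2 '(': depth becomes 1
  Position 3 '(': depth becomes 2
  Position 4 '(': depth becomes 3
  Position 5 '(': depth becomes 4
  Position 6 '(': depth becomes 5
  Position 7 ')': depth becomes 4
  Position 8 '(': depth becomes 5
  Position 9 ')': depth becomes 4
  Position 10 '(': depth becomes 5
  Position 11 ')': depth becomes 4
  Position 12 ')': depth becomes 3
  Position 13 ')': depth becomes 2
  Position 14 '(': depth becomes 3
  Position 15 ')': depth becomes 2
  Position 16 ')': depth becomes 1
  Position 17 ')': depth becomes 0
Maximum depth reached: 5

5


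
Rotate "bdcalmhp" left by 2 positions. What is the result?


Input: "bdcalmhp", rotate left by 2
First 2 characters: "bd"
Remaining characters: "calmhp"
Concatenate remaining + first: "calmhp" + "bd" = "calmhpbd"

calmhpbd


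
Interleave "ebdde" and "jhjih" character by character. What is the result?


Interleaving "ebdde" and "jhjih":
  Position 0: 'e' from first, 'j' from second => "ej"
  Position 1: 'b' from first, 'h' from second => "bh"
  Position 2: 'd' from first, 'j' from second => "dj"
  Position 3: 'd' from first, 'i' from second => "di"
  Position 4: 'e' from first, 'h' from second => "eh"
Result: ejbhdjdieh

ejbhdjdieh


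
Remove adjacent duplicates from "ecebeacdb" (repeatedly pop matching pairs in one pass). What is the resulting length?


Input: ecebeacdb
Stack-based adjacent duplicate removal:
  Read 'e': push. Stack: e
  Read 'c': push. Stack: ec
  Read 'e': push. Stack: ece
  Read 'b': push. Stack: eceb
  Read 'e': push. Stack: ecebe
  Read 'a': push. Stack: ecebea
  Read 'c': push. Stack: ecebeac
  Read 'd': push. Stack: ecebeacd
  Read 'b': push. Stack: ecebeacdb
Final stack: "ecebeacdb" (length 9)

9


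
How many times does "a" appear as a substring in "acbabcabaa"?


Searching for "a" in "acbabcabaa"
Scanning each position:
  Position 0: "a" => MATCH
  Position 1: "c" => no
  Position 2: "b" => no
  Position 3: "a" => MATCH
  Position 4: "b" => no
  Position 5: "c" => no
  Position 6: "a" => MATCH
  Position 7: "b" => no
  Position 8: "a" => MATCH
  Position 9: "a" => MATCH
Total occurrences: 5

5


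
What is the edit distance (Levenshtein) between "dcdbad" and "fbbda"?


Computing edit distance: "dcdbad" -> "fbbda"
DP table:
           f    b    b    d    a
      0    1    2    3    4    5
  d   1    1    2    3    3    4
  c   2    2    2    3    4    4
  d   3    3    3    3    3    4
  b   4    4    3    3    4    4
  a   5    5    4    4    4    4
  d   6    6    5    5    4    5
Edit distance = dp[6][5] = 5

5


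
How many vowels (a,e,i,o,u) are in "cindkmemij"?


Input: cindkmemij
Checking each character:
  'c' at position 0: consonant
  'i' at position 1: vowel (running total: 1)
  'n' at position 2: consonant
  'd' at position 3: consonant
  'k' at position 4: consonant
  'm' at position 5: consonant
  'e' at position 6: vowel (running total: 2)
  'm' at position 7: consonant
  'i' at position 8: vowel (running total: 3)
  'j' at position 9: consonant
Total vowels: 3

3


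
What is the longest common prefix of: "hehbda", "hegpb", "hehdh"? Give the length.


Words: hehbda, hegpb, hehdh
  Position 0: all 'h' => match
  Position 1: all 'e' => match
  Position 2: ('h', 'g', 'h') => mismatch, stop
LCP = "he" (length 2)

2


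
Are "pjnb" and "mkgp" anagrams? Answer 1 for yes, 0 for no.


Strings: "pjnb", "mkgp"
Sorted first:  bjnp
Sorted second: gkmp
Differ at position 0: 'b' vs 'g' => not anagrams

0


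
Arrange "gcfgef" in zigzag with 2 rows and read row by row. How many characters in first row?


Zigzag "gcfgef" into 2 rows:
Placing characters:
  'g' => row 0
  'c' => row 1
  'f' => row 0
  'g' => row 1
  'e' => row 0
  'f' => row 1
Rows:
  Row 0: "gfe"
  Row 1: "cgf"
First row length: 3

3


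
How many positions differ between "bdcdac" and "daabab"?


Comparing "bdcdac" and "daabab" position by position:
  Position 0: 'b' vs 'd' => DIFFER
  Position 1: 'd' vs 'a' => DIFFER
  Position 2: 'c' vs 'a' => DIFFER
  Position 3: 'd' vs 'b' => DIFFER
  Position 4: 'a' vs 'a' => same
  Position 5: 'c' vs 'b' => DIFFER
Positions that differ: 5

5


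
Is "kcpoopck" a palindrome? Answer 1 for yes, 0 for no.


Input: kcpoopck
Reversed: kcpoopck
  Compare pos 0 ('k') with pos 7 ('k'): match
  Compare pos 1 ('c') with pos 6 ('c'): match
  Compare pos 2 ('p') with pos 5 ('p'): match
  Compare pos 3 ('o') with pos 4 ('o'): match
Result: palindrome

1


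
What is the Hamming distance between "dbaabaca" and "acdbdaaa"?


Comparing "dbaabaca" and "acdbdaaa" position by position:
  Position 0: 'd' vs 'a' => differ
  Position 1: 'b' vs 'c' => differ
  Position 2: 'a' vs 'd' => differ
  Position 3: 'a' vs 'b' => differ
  Position 4: 'b' vs 'd' => differ
  Position 5: 'a' vs 'a' => same
  Position 6: 'c' vs 'a' => differ
  Position 7: 'a' vs 'a' => same
Total differences (Hamming distance): 6

6


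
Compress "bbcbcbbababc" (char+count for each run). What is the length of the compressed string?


Input: bbcbcbbababc
Runs:
  'b' x 2 => "b2"
  'c' x 1 => "c1"
  'b' x 1 => "b1"
  'c' x 1 => "c1"
  'b' x 2 => "b2"
  'a' x 1 => "a1"
  'b' x 1 => "b1"
  'a' x 1 => "a1"
  'b' x 1 => "b1"
  'c' x 1 => "c1"
Compressed: "b2c1b1c1b2a1b1a1b1c1"
Compressed length: 20

20


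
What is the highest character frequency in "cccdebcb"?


Input: cccdebcb
Character counts:
  'b': 2
  'c': 4
  'd': 1
  'e': 1
Maximum frequency: 4

4


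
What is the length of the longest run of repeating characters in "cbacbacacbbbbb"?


Input: "cbacbacacbbbbb"
Scanning for longest run:
  Position 1 ('b'): new char, reset run to 1
  Position 2 ('a'): new char, reset run to 1
  Position 3 ('c'): new char, reset run to 1
  Position 4 ('b'): new char, reset run to 1
  Position 5 ('a'): new char, reset run to 1
  Position 6 ('c'): new char, reset run to 1
  Position 7 ('a'): new char, reset run to 1
  Position 8 ('c'): new char, reset run to 1
  Position 9 ('b'): new char, reset run to 1
  Position 10 ('b'): continues run of 'b', length=2
  Position 11 ('b'): continues run of 'b', length=3
  Position 12 ('b'): continues run of 'b', length=4
  Position 13 ('b'): continues run of 'b', length=5
Longest run: 'b' with length 5

5


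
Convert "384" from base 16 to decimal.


Input: "384" in base 16
Positional expansion:
  Digit '3' (value 3) x 16^2 = 768
  Digit '8' (value 8) x 16^1 = 128
  Digit '4' (value 4) x 16^0 = 4
Sum = 900

900


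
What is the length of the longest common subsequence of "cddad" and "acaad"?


LCS of "cddad" and "acaad"
DP table:
           a    c    a    a    d
      0    0    0    0    0    0
  c   0    0    1    1    1    1
  d   0    0    1    1    1    2
  d   0    0    1    1    1    2
  a   0    1    1    2    2    2
  d   0    1    1    2    2    3
LCS length = dp[5][5] = 3

3
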